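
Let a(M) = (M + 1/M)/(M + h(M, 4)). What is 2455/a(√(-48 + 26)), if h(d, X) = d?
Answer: 108020/21 ≈ 5143.8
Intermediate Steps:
a(M) = (M + 1/M)/(2*M) (a(M) = (M + 1/M)/(M + M) = (M + 1/M)/((2*M)) = (M + 1/M)*(1/(2*M)) = (M + 1/M)/(2*M))
2455/a(√(-48 + 26)) = 2455/(((1 + (√(-48 + 26))²)/(2*(√(-48 + 26))²))) = 2455/(((1 + (√(-22))²)/(2*(√(-22))²))) = 2455/(((1 + (I*√22)²)/(2*(I*√22)²))) = 2455/(((½)*(-1/22)*(1 - 22))) = 2455/(((½)*(-1/22)*(-21))) = 2455/(21/44) = 2455*(44/21) = 108020/21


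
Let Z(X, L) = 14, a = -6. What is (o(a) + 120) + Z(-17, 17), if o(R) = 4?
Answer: 138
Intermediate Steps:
(o(a) + 120) + Z(-17, 17) = (4 + 120) + 14 = 124 + 14 = 138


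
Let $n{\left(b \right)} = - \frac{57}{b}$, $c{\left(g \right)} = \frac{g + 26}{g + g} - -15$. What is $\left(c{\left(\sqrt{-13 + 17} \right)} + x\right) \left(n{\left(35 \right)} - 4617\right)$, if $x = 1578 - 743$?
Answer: $- \frac{138535764}{35} \approx -3.9582 \cdot 10^{6}$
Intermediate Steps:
$x = 835$ ($x = 1578 - 743 = 835$)
$c{\left(g \right)} = 15 + \frac{26 + g}{2 g}$ ($c{\left(g \right)} = \frac{26 + g}{2 g} + 15 = 15 + \frac{26 + g}{2 g}$)
$\left(c{\left(\sqrt{-13 + 17} \right)} + x\right) \left(n{\left(35 \right)} - 4617\right) = \left(\left(\frac{31}{2} + \frac{13}{\sqrt{-13 + 17}}\right) + 835\right) \left(- \frac{57}{35} - 4617\right) = \left(\left(\frac{31}{2} + \frac{13}{\sqrt{4}}\right) + 835\right) \left(\left(-57\right) \frac{1}{35} - 4617\right) = \left(\left(\frac{31}{2} + \frac{13}{2}\right) + 835\right) \left(- \frac{57}{35} - 4617\right) = \left(\left(\frac{31}{2} + 13 \cdot \frac{1}{2}\right) + 835\right) \left(- \frac{161652}{35}\right) = \left(\left(\frac{31}{2} + \frac{13}{2}\right) + 835\right) \left(- \frac{161652}{35}\right) = \left(22 + 835\right) \left(- \frac{161652}{35}\right) = 857 \left(- \frac{161652}{35}\right) = - \frac{138535764}{35}$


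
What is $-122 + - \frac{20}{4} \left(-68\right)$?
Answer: $218$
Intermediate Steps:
$-122 + - \frac{20}{4} \left(-68\right) = -122 + \left(-20\right) \frac{1}{4} \left(-68\right) = -122 - -340 = -122 + 340 = 218$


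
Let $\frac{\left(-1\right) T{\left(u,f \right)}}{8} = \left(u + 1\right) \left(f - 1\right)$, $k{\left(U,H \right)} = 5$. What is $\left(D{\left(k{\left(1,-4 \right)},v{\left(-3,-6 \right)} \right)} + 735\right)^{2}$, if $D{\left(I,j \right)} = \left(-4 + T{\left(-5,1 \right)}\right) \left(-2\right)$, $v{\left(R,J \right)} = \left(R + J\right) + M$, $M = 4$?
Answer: $552049$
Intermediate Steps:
$T{\left(u,f \right)} = - 8 \left(1 + u\right) \left(-1 + f\right)$ ($T{\left(u,f \right)} = - 8 \left(u + 1\right) \left(f - 1\right) = - 8 \left(1 + u\right) \left(-1 + f\right)$)
$v{\left(R,J \right)} = 4 + J + R$ ($v{\left(R,J \right)} = \left(R + J\right) + 4 = \left(J + R\right) + 4 = 4 + J + R$)
$D{\left(I,j \right)} = 8$ ($D{\left(I,j \right)} = \left(-4 + \left(8 - 8 + 8 \left(-5\right) - 8 \left(-5\right)\right)\right) \left(-2\right) = \left(-4 + \left(8 - 8 - 40 + 40\right)\right) \left(-2\right) = \left(-4 + 0\right) \left(-2\right) = \left(-4\right) \left(-2\right) = 8$)
$\left(D{\left(k{\left(1,-4 \right)},v{\left(-3,-6 \right)} \right)} + 735\right)^{2} = \left(8 + 735\right)^{2} = 743^{2} = 552049$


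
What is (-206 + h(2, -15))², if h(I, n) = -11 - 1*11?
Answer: 51984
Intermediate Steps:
h(I, n) = -22 (h(I, n) = -11 - 11 = -22)
(-206 + h(2, -15))² = (-206 - 22)² = (-228)² = 51984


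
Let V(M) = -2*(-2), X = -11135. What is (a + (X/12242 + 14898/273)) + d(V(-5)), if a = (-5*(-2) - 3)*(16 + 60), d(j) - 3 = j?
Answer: 50787565/85694 ≈ 592.66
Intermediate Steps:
V(M) = 4
d(j) = 3 + j
a = 532 (a = (10 - 3)*76 = 7*76 = 532)
(a + (X/12242 + 14898/273)) + d(V(-5)) = (532 + (-11135/12242 + 14898/273)) + (3 + 4) = (532 + (-11135*1/12242 + 14898*(1/273))) + 7 = (532 + (-11135/12242 + 382/7)) + 7 = (532 + 4598499/85694) + 7 = 50187707/85694 + 7 = 50787565/85694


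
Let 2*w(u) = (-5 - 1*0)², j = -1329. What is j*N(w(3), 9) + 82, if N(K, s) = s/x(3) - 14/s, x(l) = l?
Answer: -5513/3 ≈ -1837.7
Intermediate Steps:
w(u) = 25/2 (w(u) = (-5 - 1*0)²/2 = (-5 + 0)²/2 = (½)*(-5)² = (½)*25 = 25/2)
N(K, s) = -14/s + s/3 (N(K, s) = s/3 - 14/s = -14/s + s/3)
j*N(w(3), 9) + 82 = -1329*(-14/9 + (⅓)*9) + 82 = -1329*(-14*⅑ + 3) + 82 = -1329*(-14/9 + 3) + 82 = -1329*13/9 + 82 = -5759/3 + 82 = -5513/3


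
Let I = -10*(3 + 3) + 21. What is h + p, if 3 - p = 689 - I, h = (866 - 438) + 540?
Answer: 243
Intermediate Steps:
I = -39 (I = -10*6 + 21 = -60 + 21 = -39)
h = 968 (h = 428 + 540 = 968)
p = -725 (p = 3 - (689 - 1*(-39)) = 3 - (689 + 39) = 3 - 1*728 = 3 - 728 = -725)
h + p = 968 - 725 = 243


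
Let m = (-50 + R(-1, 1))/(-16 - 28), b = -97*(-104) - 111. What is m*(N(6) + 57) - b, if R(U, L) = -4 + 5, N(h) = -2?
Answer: -39663/4 ≈ -9915.8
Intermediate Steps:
R(U, L) = 1
b = 9977 (b = 10088 - 111 = 9977)
m = 49/44 (m = (-50 + 1)/(-16 - 28) = -49/(-44) = -49*(-1/44) = 49/44 ≈ 1.1136)
m*(N(6) + 57) - b = 49*(-2 + 57)/44 - 1*9977 = (49/44)*55 - 9977 = 245/4 - 9977 = -39663/4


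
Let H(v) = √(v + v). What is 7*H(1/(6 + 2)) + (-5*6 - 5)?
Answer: -63/2 ≈ -31.500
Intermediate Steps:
H(v) = √2*√v (H(v) = √(2*v) = √2*√v)
7*H(1/(6 + 2)) + (-5*6 - 5) = 7*(√2*√(1/(6 + 2))) + (-5*6 - 5) = 7*(√2*√(1/8)) + (-30 - 5) = 7*(√2*√(⅛)) - 35 = 7*(√2*(√2/4)) - 35 = 7*(½) - 35 = 7/2 - 35 = -63/2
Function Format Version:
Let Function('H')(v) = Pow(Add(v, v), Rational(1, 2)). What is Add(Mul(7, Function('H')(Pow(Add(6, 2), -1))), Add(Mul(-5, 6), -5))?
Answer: Rational(-63, 2) ≈ -31.500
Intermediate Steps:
Function('H')(v) = Mul(Pow(2, Rational(1, 2)), Pow(v, Rational(1, 2))) (Function('H')(v) = Pow(Mul(2, v), Rational(1, 2)) = Mul(Pow(2, Rational(1, 2)), Pow(v, Rational(1, 2))))
Add(Mul(7, Function('H')(Pow(Add(6, 2), -1))), Add(Mul(-5, 6), -5)) = Add(Mul(7, Mul(Pow(2, Rational(1, 2)), Pow(Pow(Add(6, 2), -1), Rational(1, 2)))), Add(Mul(-5, 6), -5)) = Add(Mul(7, Mul(Pow(2, Rational(1, 2)), Pow(Pow(8, -1), Rational(1, 2)))), Add(-30, -5)) = Add(Mul(7, Mul(Pow(2, Rational(1, 2)), Pow(Rational(1, 8), Rational(1, 2)))), -35) = Add(Mul(7, Mul(Pow(2, Rational(1, 2)), Mul(Rational(1, 4), Pow(2, Rational(1, 2))))), -35) = Add(Mul(7, Rational(1, 2)), -35) = Add(Rational(7, 2), -35) = Rational(-63, 2)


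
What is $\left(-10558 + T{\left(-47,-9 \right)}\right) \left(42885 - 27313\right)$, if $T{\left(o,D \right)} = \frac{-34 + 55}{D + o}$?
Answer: $- \frac{328830031}{2} \approx -1.6441 \cdot 10^{8}$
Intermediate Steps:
$T{\left(o,D \right)} = \frac{21}{D + o}$
$\left(-10558 + T{\left(-47,-9 \right)}\right) \left(42885 - 27313\right) = \left(-10558 + \frac{21}{-9 - 47}\right) \left(42885 - 27313\right) = \left(-10558 + \frac{21}{-56}\right) 15572 = \left(-10558 + 21 \left(- \frac{1}{56}\right)\right) 15572 = \left(-10558 - \frac{3}{8}\right) 15572 = \left(- \frac{84467}{8}\right) 15572 = - \frac{328830031}{2}$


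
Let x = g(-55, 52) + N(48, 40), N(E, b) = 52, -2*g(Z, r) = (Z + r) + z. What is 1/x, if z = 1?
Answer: 1/53 ≈ 0.018868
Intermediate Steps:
g(Z, r) = -½ - Z/2 - r/2 (g(Z, r) = -((Z + r) + 1)/2 = -(1 + Z + r)/2 = -½ - Z/2 - r/2)
x = 53 (x = (-½ - ½*(-55) - ½*52) + 52 = (-½ + 55/2 - 26) + 52 = 1 + 52 = 53)
1/x = 1/53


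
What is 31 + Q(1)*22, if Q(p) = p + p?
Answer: 75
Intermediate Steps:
Q(p) = 2*p
31 + Q(1)*22 = 31 + (2*1)*22 = 31 + 2*22 = 31 + 44 = 75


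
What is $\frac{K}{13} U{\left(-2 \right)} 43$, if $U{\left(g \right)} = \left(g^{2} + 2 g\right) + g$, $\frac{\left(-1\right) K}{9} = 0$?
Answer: $0$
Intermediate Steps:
$K = 0$ ($K = \left(-9\right) 0 = 0$)
$U{\left(g \right)} = g^{2} + 3 g$
$\frac{K}{13} U{\left(-2 \right)} 43 = \frac{0}{13} \left(- 2 \left(3 - 2\right)\right) 43 = 0 \cdot \frac{1}{13} \left(\left(-2\right) 1\right) 43 = 0 \left(-2\right) 43 = 0 \cdot 43 = 0$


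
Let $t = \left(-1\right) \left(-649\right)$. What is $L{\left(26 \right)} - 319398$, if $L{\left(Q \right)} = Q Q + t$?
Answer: $-318073$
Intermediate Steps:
$t = 649$
$L{\left(Q \right)} = 649 + Q^{2}$ ($L{\left(Q \right)} = Q Q + 649 = Q^{2} + 649 = 649 + Q^{2}$)
$L{\left(26 \right)} - 319398 = \left(649 + 26^{2}\right) - 319398 = \left(649 + 676\right) - 319398 = 1325 - 319398 = -318073$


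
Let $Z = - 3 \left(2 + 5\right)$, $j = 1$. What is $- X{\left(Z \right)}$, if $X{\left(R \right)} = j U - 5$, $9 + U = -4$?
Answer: $18$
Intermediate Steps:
$U = -13$ ($U = -9 - 4 = -13$)
$Z = -21$ ($Z = \left(-3\right) 7 = -21$)
$X{\left(R \right)} = -18$ ($X{\left(R \right)} = 1 \left(-13\right) - 5 = -13 - 5 = -18$)
$- X{\left(Z \right)} = \left(-1\right) \left(-18\right) = 18$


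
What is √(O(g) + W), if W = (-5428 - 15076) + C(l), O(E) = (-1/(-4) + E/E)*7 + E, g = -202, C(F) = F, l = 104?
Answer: I*√82373/2 ≈ 143.5*I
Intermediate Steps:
O(E) = 35/4 + E (O(E) = (-1*(-¼) + 1)*7 + E = (¼ + 1)*7 + E = (5/4)*7 + E = 35/4 + E)
W = -20400 (W = (-5428 - 15076) + 104 = -20504 + 104 = -20400)
√(O(g) + W) = √((35/4 - 202) - 20400) = √(-773/4 - 20400) = √(-82373/4) = I*√82373/2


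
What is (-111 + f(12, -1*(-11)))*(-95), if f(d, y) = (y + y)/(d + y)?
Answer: 240445/23 ≈ 10454.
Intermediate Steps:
f(d, y) = 2*y/(d + y) (f(d, y) = (2*y)/(d + y) = 2*y/(d + y))
(-111 + f(12, -1*(-11)))*(-95) = (-111 + 2*(-1*(-11))/(12 - 1*(-11)))*(-95) = (-111 + 2*11/(12 + 11))*(-95) = (-111 + 2*11/23)*(-95) = (-111 + 2*11*(1/23))*(-95) = (-111 + 22/23)*(-95) = -2531/23*(-95) = 240445/23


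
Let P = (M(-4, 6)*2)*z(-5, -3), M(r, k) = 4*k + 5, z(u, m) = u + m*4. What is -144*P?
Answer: 141984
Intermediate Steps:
z(u, m) = u + 4*m
M(r, k) = 5 + 4*k
P = -986 (P = ((5 + 4*6)*2)*(-5 + 4*(-3)) = ((5 + 24)*2)*(-5 - 12) = (29*2)*(-17) = 58*(-17) = -986)
-144*P = -144*(-986) = 141984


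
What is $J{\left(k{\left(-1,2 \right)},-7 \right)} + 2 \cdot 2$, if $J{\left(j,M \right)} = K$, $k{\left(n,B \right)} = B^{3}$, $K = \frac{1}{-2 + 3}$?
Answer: $5$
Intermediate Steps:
$K = 1$ ($K = 1^{-1} = 1$)
$J{\left(j,M \right)} = 1$
$J{\left(k{\left(-1,2 \right)},-7 \right)} + 2 \cdot 2 = 1 + 2 \cdot 2 = 1 + 4 = 5$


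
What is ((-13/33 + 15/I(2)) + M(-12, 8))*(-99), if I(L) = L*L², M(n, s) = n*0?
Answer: -1173/8 ≈ -146.63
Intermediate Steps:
M(n, s) = 0
I(L) = L³
((-13/33 + 15/I(2)) + M(-12, 8))*(-99) = ((-13/33 + 15/(2³)) + 0)*(-99) = ((-13*1/33 + 15/8) + 0)*(-99) = ((-13/33 + 15*(⅛)) + 0)*(-99) = ((-13/33 + 15/8) + 0)*(-99) = (391/264 + 0)*(-99) = (391/264)*(-99) = -1173/8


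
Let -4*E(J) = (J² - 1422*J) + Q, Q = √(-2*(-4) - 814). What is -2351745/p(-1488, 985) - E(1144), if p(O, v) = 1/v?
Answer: -2316548333 + I*√806/4 ≈ -2.3166e+9 + 7.0975*I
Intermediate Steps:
Q = I*√806 (Q = √(8 - 814) = √(-806) = I*√806 ≈ 28.39*I)
E(J) = -J²/4 + 711*J/2 - I*√806/4 (E(J) = -((J² - 1422*J) + I*√806)/4 = -(J² - 1422*J + I*√806)/4 = -J²/4 + 711*J/2 - I*√806/4)
-2351745/p(-1488, 985) - E(1144) = -2351745/(1/985) - (-¼*1144² + (711/2)*1144 - I*√806/4) = -2351745/1/985 - (-¼*1308736 + 406692 - I*√806/4) = -2351745*985 - (-327184 + 406692 - I*√806/4) = -2316468825 - (79508 - I*√806/4) = -2316468825 + (-79508 + I*√806/4) = -2316548333 + I*√806/4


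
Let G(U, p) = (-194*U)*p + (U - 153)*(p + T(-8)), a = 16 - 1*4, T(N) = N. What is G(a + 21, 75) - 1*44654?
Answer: -532844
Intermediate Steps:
a = 12 (a = 16 - 4 = 12)
G(U, p) = (-153 + U)*(-8 + p) - 194*U*p (G(U, p) = (-194*U)*p + (U - 153)*(p - 8) = -194*U*p + (-153 + U)*(-8 + p) = (-153 + U)*(-8 + p) - 194*U*p)
G(a + 21, 75) - 1*44654 = (1224 - 153*75 - 8*(12 + 21) - 193*(12 + 21)*75) - 1*44654 = (1224 - 11475 - 8*33 - 193*33*75) - 44654 = (1224 - 11475 - 264 - 477675) - 44654 = -488190 - 44654 = -532844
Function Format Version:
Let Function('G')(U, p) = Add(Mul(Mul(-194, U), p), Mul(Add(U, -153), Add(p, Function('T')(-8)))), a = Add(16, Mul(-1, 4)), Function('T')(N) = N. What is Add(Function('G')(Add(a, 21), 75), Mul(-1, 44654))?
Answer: -532844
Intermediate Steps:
a = 12 (a = Add(16, -4) = 12)
Function('G')(U, p) = Add(Mul(Add(-153, U), Add(-8, p)), Mul(-194, U, p)) (Function('G')(U, p) = Add(Mul(Mul(-194, U), p), Mul(Add(U, -153), Add(p, -8))) = Add(Mul(-194, U, p), Mul(Add(-153, U), Add(-8, p))) = Add(Mul(Add(-153, U), Add(-8, p)), Mul(-194, U, p)))
Add(Function('G')(Add(a, 21), 75), Mul(-1, 44654)) = Add(Add(1224, Mul(-153, 75), Mul(-8, Add(12, 21)), Mul(-193, Add(12, 21), 75)), Mul(-1, 44654)) = Add(Add(1224, -11475, Mul(-8, 33), Mul(-193, 33, 75)), -44654) = Add(Add(1224, -11475, -264, -477675), -44654) = Add(-488190, -44654) = -532844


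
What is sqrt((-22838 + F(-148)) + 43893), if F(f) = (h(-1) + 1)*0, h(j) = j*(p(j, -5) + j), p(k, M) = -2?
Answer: sqrt(21055) ≈ 145.10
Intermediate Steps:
h(j) = j*(-2 + j)
F(f) = 0 (F(f) = (-(-2 - 1) + 1)*0 = (-1*(-3) + 1)*0 = (3 + 1)*0 = 4*0 = 0)
sqrt((-22838 + F(-148)) + 43893) = sqrt((-22838 + 0) + 43893) = sqrt(-22838 + 43893) = sqrt(21055)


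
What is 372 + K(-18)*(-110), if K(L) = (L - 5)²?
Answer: -57818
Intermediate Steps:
K(L) = (-5 + L)²
372 + K(-18)*(-110) = 372 + (-5 - 18)²*(-110) = 372 + (-23)²*(-110) = 372 + 529*(-110) = 372 - 58190 = -57818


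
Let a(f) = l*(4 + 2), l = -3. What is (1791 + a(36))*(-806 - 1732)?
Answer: -4499874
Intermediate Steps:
a(f) = -18 (a(f) = -3*(4 + 2) = -3*6 = -18)
(1791 + a(36))*(-806 - 1732) = (1791 - 18)*(-806 - 1732) = 1773*(-2538) = -4499874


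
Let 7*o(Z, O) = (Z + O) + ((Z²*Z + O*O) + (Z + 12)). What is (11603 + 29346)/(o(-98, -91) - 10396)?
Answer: -286643/1005958 ≈ -0.28495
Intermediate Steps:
o(Z, O) = 12/7 + O/7 + O²/7 + Z³/7 + 2*Z/7 (o(Z, O) = ((Z + O) + ((Z²*Z + O*O) + (Z + 12)))/7 = ((O + Z) + ((Z³ + O²) + (12 + Z)))/7 = ((O + Z) + ((O² + Z³) + (12 + Z)))/7 = ((O + Z) + (12 + Z + O² + Z³))/7 = (12 + O + O² + Z³ + 2*Z)/7 = 12/7 + O/7 + O²/7 + Z³/7 + 2*Z/7)
(11603 + 29346)/(o(-98, -91) - 10396) = (11603 + 29346)/((12/7 + (⅐)*(-91) + (⅐)*(-91)² + (⅐)*(-98)³ + (2/7)*(-98)) - 10396) = 40949/((12/7 - 13 + (⅐)*8281 + (⅐)*(-941192) - 28) - 10396) = 40949/((12/7 - 13 + 1183 - 134456 - 28) - 10396) = 40949/(-933186/7 - 10396) = 40949/(-1005958/7) = 40949*(-7/1005958) = -286643/1005958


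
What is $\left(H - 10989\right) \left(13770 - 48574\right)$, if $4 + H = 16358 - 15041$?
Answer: $336763504$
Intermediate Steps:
$H = 1313$ ($H = -4 + \left(16358 - 15041\right) = -4 + 1317 = 1313$)
$\left(H - 10989\right) \left(13770 - 48574\right) = \left(1313 - 10989\right) \left(13770 - 48574\right) = \left(-9676\right) \left(-34804\right) = 336763504$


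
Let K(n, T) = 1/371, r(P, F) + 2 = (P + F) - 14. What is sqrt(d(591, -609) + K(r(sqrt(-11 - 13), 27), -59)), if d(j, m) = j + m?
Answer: I*sqrt(2477167)/371 ≈ 4.2423*I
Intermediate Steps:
r(P, F) = -16 + F + P (r(P, F) = -2 + ((P + F) - 14) = -2 + ((F + P) - 14) = -2 + (-14 + F + P) = -16 + F + P)
K(n, T) = 1/371
sqrt(d(591, -609) + K(r(sqrt(-11 - 13), 27), -59)) = sqrt((591 - 609) + 1/371) = sqrt(-18 + 1/371) = sqrt(-6677/371) = I*sqrt(2477167)/371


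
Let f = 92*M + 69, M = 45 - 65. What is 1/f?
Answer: -1/1771 ≈ -0.00056465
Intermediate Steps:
M = -20
f = -1771 (f = 92*(-20) + 69 = -1840 + 69 = -1771)
1/f = 1/(-1771) = -1/1771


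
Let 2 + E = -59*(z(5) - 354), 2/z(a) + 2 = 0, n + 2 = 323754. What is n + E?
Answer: 344695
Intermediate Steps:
n = 323752 (n = -2 + 323754 = 323752)
z(a) = -1 (z(a) = 2/(-2 + 0) = 2/(-2) = 2*(-1/2) = -1)
E = 20943 (E = -2 - 59*(-1 - 354) = -2 - 59*(-355) = -2 + 20945 = 20943)
n + E = 323752 + 20943 = 344695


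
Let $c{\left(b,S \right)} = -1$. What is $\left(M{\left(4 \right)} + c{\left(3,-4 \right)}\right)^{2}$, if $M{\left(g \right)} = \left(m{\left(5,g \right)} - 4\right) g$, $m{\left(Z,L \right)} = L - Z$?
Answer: $441$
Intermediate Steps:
$M{\left(g \right)} = g \left(-9 + g\right)$ ($M{\left(g \right)} = \left(\left(g - 5\right) - 4\right) g = \left(\left(-5 + g\right) - 4\right) g = \left(-9 + g\right) g = g \left(-9 + g\right)$)
$\left(M{\left(4 \right)} + c{\left(3,-4 \right)}\right)^{2} = \left(4 \left(-9 + 4\right) - 1\right)^{2} = \left(4 \left(-5\right) - 1\right)^{2} = \left(-20 - 1\right)^{2} = \left(-21\right)^{2} = 441$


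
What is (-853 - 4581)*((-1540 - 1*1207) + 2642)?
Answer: 570570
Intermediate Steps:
(-853 - 4581)*((-1540 - 1*1207) + 2642) = -5434*((-1540 - 1207) + 2642) = -5434*(-2747 + 2642) = -5434*(-105) = 570570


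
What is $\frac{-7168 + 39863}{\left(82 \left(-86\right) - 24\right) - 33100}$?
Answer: $- \frac{32695}{40176} \approx -0.81379$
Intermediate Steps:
$\frac{-7168 + 39863}{\left(82 \left(-86\right) - 24\right) - 33100} = \frac{32695}{\left(-7052 - 24\right) - 33100} = \frac{32695}{-7076 - 33100} = \frac{32695}{-40176} = 32695 \left(- \frac{1}{40176}\right) = - \frac{32695}{40176}$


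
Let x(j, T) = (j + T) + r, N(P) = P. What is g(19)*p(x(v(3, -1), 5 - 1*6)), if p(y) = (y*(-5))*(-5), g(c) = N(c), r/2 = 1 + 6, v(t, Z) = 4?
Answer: 8075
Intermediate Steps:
r = 14 (r = 2*(1 + 6) = 2*7 = 14)
x(j, T) = 14 + T + j (x(j, T) = (j + T) + 14 = (T + j) + 14 = 14 + T + j)
g(c) = c
p(y) = 25*y (p(y) = -5*y*(-5) = 25*y)
g(19)*p(x(v(3, -1), 5 - 1*6)) = 19*(25*(14 + (5 - 1*6) + 4)) = 19*(25*(14 + (5 - 6) + 4)) = 19*(25*(14 - 1 + 4)) = 19*(25*17) = 19*425 = 8075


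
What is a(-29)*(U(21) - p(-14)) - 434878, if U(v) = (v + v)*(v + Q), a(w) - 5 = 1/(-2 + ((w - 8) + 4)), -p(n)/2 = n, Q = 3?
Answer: -430006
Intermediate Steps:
p(n) = -2*n
a(w) = 5 + 1/(-6 + w) (a(w) = 5 + 1/(-2 + ((w - 8) + 4)) = 5 + 1/(-2 + ((-8 + w) + 4)) = 5 + 1/(-2 + (-4 + w)) = 5 + 1/(-6 + w))
U(v) = 2*v*(3 + v) (U(v) = (v + v)*(v + 3) = (2*v)*(3 + v) = 2*v*(3 + v))
a(-29)*(U(21) - p(-14)) - 434878 = ((-29 + 5*(-29))/(-6 - 29))*(2*21*(3 + 21) - (-2)*(-14)) - 434878 = ((-29 - 145)/(-35))*(2*21*24 - 1*28) - 434878 = (-1/35*(-174))*(1008 - 28) - 434878 = (174/35)*980 - 434878 = 4872 - 434878 = -430006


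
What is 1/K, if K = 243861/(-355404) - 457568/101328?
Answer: -750257844/3902738435 ≈ -0.19224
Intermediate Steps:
K = -3902738435/750257844 (K = 243861*(-1/355404) - 457568*1/101328 = -81287/118468 - 28598/6333 = -3902738435/750257844 ≈ -5.2019)
1/K = 1/(-3902738435/750257844) = -750257844/3902738435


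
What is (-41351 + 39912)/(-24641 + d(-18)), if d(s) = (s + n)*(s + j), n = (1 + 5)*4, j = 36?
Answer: 1439/24533 ≈ 0.058656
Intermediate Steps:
n = 24 (n = 6*4 = 24)
d(s) = (24 + s)*(36 + s) (d(s) = (s + 24)*(s + 36) = (24 + s)*(36 + s))
(-41351 + 39912)/(-24641 + d(-18)) = (-41351 + 39912)/(-24641 + (864 + (-18)**2 + 60*(-18))) = -1439/(-24641 + (864 + 324 - 1080)) = -1439/(-24641 + 108) = -1439/(-24533) = -1439*(-1/24533) = 1439/24533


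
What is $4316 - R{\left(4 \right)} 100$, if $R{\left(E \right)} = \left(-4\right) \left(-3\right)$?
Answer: $3116$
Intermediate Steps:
$R{\left(E \right)} = 12$
$4316 - R{\left(4 \right)} 100 = 4316 - 12 \cdot 100 = 4316 - 1200 = 3116$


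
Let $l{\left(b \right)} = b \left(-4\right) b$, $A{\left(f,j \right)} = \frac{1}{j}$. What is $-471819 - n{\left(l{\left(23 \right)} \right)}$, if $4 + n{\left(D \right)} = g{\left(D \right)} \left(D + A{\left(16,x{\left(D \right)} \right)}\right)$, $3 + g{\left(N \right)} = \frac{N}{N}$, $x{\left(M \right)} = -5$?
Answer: $- \frac{2380237}{5} \approx -4.7605 \cdot 10^{5}$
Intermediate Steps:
$g{\left(N \right)} = -2$ ($g{\left(N \right)} = -3 + \frac{N}{N} = -3 + 1 = -2$)
$l{\left(b \right)} = - 4 b^{2}$ ($l{\left(b \right)} = - 4 b b = - 4 b^{2}$)
$n{\left(D \right)} = - \frac{18}{5} - 2 D$ ($n{\left(D \right)} = -4 - 2 \left(D + \frac{1}{-5}\right) = -4 - 2 \left(D - \frac{1}{5}\right) = -4 - 2 \left(- \frac{1}{5} + D\right) = -4 - \left(- \frac{2}{5} + 2 D\right) = - \frac{18}{5} - 2 D$)
$-471819 - n{\left(l{\left(23 \right)} \right)} = -471819 - \left(- \frac{18}{5} - 2 \left(- 4 \cdot 23^{2}\right)\right) = -471819 - \left(- \frac{18}{5} - 2 \left(\left(-4\right) 529\right)\right) = -471819 - \left(- \frac{18}{5} - -4232\right) = -471819 - \left(- \frac{18}{5} + 4232\right) = -471819 - \frac{21142}{5} = - \frac{2380237}{5}$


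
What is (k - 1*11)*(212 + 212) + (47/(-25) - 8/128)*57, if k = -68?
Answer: -13442689/400 ≈ -33607.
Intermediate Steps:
(k - 1*11)*(212 + 212) + (47/(-25) - 8/128)*57 = (-68 - 1*11)*(212 + 212) + (47/(-25) - 8/128)*57 = (-68 - 11)*424 + (47*(-1/25) - 8*1/128)*57 = -79*424 + (-47/25 - 1/16)*57 = -33496 - 777/400*57 = -33496 - 44289/400 = -13442689/400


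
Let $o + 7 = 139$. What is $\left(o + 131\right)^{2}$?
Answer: $69169$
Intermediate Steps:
$o = 132$ ($o = -7 + 139 = 132$)
$\left(o + 131\right)^{2} = \left(132 + 131\right)^{2} = 263^{2} = 69169$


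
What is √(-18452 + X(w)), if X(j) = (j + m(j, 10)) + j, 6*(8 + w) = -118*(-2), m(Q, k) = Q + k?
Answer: 2*I*√4587 ≈ 135.45*I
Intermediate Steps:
w = 94/3 (w = -8 + (-118*(-2))/6 = -8 + (⅙)*236 = -8 + 118/3 = 94/3 ≈ 31.333)
X(j) = 10 + 3*j (X(j) = (j + (j + 10)) + j = (j + (10 + j)) + j = (10 + 2*j) + j = 10 + 3*j)
√(-18452 + X(w)) = √(-18452 + (10 + 3*(94/3))) = √(-18452 + (10 + 94)) = √(-18452 + 104) = √(-18348) = 2*I*√4587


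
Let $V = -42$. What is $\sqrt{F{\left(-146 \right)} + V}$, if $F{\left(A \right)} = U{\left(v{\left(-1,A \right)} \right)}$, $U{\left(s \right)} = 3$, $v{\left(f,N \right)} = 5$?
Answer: $i \sqrt{39} \approx 6.245 i$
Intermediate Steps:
$F{\left(A \right)} = 3$
$\sqrt{F{\left(-146 \right)} + V} = \sqrt{3 - 42} = \sqrt{-39} = i \sqrt{39}$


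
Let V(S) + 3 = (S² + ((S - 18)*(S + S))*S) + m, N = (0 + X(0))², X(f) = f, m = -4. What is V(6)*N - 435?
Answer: -435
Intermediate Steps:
N = 0 (N = (0 + 0)² = 0² = 0)
V(S) = -7 + S² + 2*S²*(-18 + S) (V(S) = -3 + ((S² + ((S - 18)*(S + S))*S) - 4) = -3 + ((S² + ((-18 + S)*(2*S))*S) - 4) = -3 + ((S² + (2*S*(-18 + S))*S) - 4) = -3 + ((S² + 2*S²*(-18 + S)) - 4) = -3 + (-4 + S² + 2*S²*(-18 + S)) = -7 + S² + 2*S²*(-18 + S))
V(6)*N - 435 = (-7 - 35*6² + 2*6³)*0 - 435 = (-7 - 35*36 + 2*216)*0 - 435 = (-7 - 1260 + 432)*0 - 435 = -835*0 - 435 = 0 - 435 = -435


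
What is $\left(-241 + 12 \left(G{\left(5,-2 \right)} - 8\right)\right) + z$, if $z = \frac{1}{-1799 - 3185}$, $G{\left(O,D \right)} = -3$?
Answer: $- \frac{1859033}{4984} \approx -373.0$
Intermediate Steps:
$z = - \frac{1}{4984}$ ($z = \frac{1}{-4984} = - \frac{1}{4984} \approx -0.00020064$)
$\left(-241 + 12 \left(G{\left(5,-2 \right)} - 8\right)\right) + z = \left(-241 + 12 \left(-3 - 8\right)\right) - \frac{1}{4984} = \left(-241 + 12 \left(-11\right)\right) - \frac{1}{4984} = \left(-241 - 132\right) - \frac{1}{4984} = -373 - \frac{1}{4984} = - \frac{1859033}{4984}$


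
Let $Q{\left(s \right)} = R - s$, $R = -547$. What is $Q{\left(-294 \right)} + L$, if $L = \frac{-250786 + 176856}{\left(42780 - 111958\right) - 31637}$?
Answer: $- \frac{5086453}{20163} \approx -252.27$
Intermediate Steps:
$L = \frac{14786}{20163}$ ($L = - \frac{73930}{-69178 - 31637} = - \frac{73930}{-100815} = \left(-73930\right) \left(- \frac{1}{100815}\right) = \frac{14786}{20163} \approx 0.73332$)
$Q{\left(s \right)} = -547 - s$
$Q{\left(-294 \right)} + L = \left(-547 - -294\right) + \frac{14786}{20163} = \left(-547 + 294\right) + \frac{14786}{20163} = -253 + \frac{14786}{20163} = - \frac{5086453}{20163}$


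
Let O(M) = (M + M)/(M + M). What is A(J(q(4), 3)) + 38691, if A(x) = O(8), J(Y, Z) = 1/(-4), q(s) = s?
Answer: 38692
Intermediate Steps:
O(M) = 1 (O(M) = (2*M)/((2*M)) = (2*M)*(1/(2*M)) = 1)
J(Y, Z) = -1/4
A(x) = 1
A(J(q(4), 3)) + 38691 = 1 + 38691 = 38692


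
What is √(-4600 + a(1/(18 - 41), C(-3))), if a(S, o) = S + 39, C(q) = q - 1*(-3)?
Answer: 6*I*√67022/23 ≈ 67.536*I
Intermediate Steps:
C(q) = 3 + q (C(q) = q + 3 = 3 + q)
a(S, o) = 39 + S
√(-4600 + a(1/(18 - 41), C(-3))) = √(-4600 + (39 + 1/(18 - 41))) = √(-4600 + (39 + 1/(-23))) = √(-4600 + (39 - 1/23)) = √(-4600 + 896/23) = √(-104904/23) = 6*I*√67022/23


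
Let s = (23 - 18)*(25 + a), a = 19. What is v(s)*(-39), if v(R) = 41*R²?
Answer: -77391600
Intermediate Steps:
s = 220 (s = (23 - 18)*(25 + 19) = 5*44 = 220)
v(s)*(-39) = (41*220²)*(-39) = (41*48400)*(-39) = 1984400*(-39) = -77391600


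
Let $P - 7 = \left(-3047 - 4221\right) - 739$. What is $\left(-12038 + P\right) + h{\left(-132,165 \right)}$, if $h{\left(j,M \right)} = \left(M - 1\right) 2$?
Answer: $-19710$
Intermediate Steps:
$h{\left(j,M \right)} = -2 + 2 M$ ($h{\left(j,M \right)} = \left(-1 + M\right) 2 = -2 + 2 M$)
$P = -8000$ ($P = 7 - 8007 = -8000$)
$\left(-12038 + P\right) + h{\left(-132,165 \right)} = \left(-12038 - 8000\right) + \left(-2 + 2 \cdot 165\right) = -20038 + \left(-2 + 330\right) = -20038 + 328 = -19710$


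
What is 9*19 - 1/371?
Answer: 63440/371 ≈ 171.00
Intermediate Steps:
9*19 - 1/371 = 171 - 1*1/371 = 171 - 1/371 = 63440/371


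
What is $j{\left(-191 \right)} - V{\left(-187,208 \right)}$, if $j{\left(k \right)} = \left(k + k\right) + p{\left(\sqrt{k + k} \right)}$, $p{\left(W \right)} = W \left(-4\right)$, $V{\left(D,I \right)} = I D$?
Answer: $38514 - 4 i \sqrt{382} \approx 38514.0 - 78.179 i$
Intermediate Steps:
$V{\left(D,I \right)} = D I$
$p{\left(W \right)} = - 4 W$
$j{\left(k \right)} = 2 k - 4 \sqrt{2} \sqrt{k}$ ($j{\left(k \right)} = \left(k + k\right) - 4 \sqrt{k + k} = 2 k - 4 \sqrt{2 k} = 2 k - 4 \sqrt{2} \sqrt{k}$)
$j{\left(-191 \right)} - V{\left(-187,208 \right)} = \left(2 \left(-191\right) - 4 \sqrt{2} \sqrt{-191}\right) - \left(-187\right) 208 = \left(-382 - 4 \sqrt{2} i \sqrt{191}\right) - -38896 = \left(-382 - 4 i \sqrt{382}\right) + 38896 = 38514 - 4 i \sqrt{382}$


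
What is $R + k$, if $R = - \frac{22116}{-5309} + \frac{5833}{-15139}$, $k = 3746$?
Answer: $\frac{301380921173}{80372951} \approx 3749.8$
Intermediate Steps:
$R = \frac{303846727}{80372951}$ ($R = \left(-22116\right) \left(- \frac{1}{5309}\right) + 5833 \left(- \frac{1}{15139}\right) = \frac{22116}{5309} - \frac{5833}{15139} = \frac{303846727}{80372951} \approx 3.7805$)
$R + k = \frac{303846727}{80372951} + 3746 = \frac{301380921173}{80372951}$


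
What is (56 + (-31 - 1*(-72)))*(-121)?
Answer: -11737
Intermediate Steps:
(56 + (-31 - 1*(-72)))*(-121) = (56 + (-31 + 72))*(-121) = (56 + 41)*(-121) = 97*(-121) = -11737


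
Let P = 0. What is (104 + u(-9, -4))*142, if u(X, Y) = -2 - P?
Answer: 14484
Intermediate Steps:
u(X, Y) = -2 (u(X, Y) = -2 - 1*0 = -2 + 0 = -2)
(104 + u(-9, -4))*142 = (104 - 2)*142 = 102*142 = 14484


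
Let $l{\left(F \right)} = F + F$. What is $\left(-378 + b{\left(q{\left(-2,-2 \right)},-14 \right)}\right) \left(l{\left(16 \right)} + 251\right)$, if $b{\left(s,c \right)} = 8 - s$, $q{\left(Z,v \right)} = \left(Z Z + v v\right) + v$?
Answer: $-106408$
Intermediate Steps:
$q{\left(Z,v \right)} = v + Z^{2} + v^{2}$ ($q{\left(Z,v \right)} = \left(Z^{2} + v^{2}\right) + v = v + Z^{2} + v^{2}$)
$l{\left(F \right)} = 2 F$
$\left(-378 + b{\left(q{\left(-2,-2 \right)},-14 \right)}\right) \left(l{\left(16 \right)} + 251\right) = \left(-378 + \left(8 - \left(-2 + \left(-2\right)^{2} + \left(-2\right)^{2}\right)\right)\right) \left(2 \cdot 16 + 251\right) = \left(-378 + \left(8 - \left(-2 + 4 + 4\right)\right)\right) \left(32 + 251\right) = \left(-378 + \left(8 - 6\right)\right) 283 = \left(-378 + 2\right) 283 = \left(-376\right) 283 = -106408$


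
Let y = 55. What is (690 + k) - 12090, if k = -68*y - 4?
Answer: -15144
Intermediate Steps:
k = -3744 (k = -68*55 - 4 = -3740 - 4 = -3744)
(690 + k) - 12090 = (690 - 3744) - 12090 = -3054 - 12090 = -15144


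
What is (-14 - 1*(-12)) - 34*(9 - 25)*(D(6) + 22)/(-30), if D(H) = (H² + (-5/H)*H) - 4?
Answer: -13358/15 ≈ -890.53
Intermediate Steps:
D(H) = -9 + H² (D(H) = (H² - 5) - 4 = (-5 + H²) - 4 = -9 + H²)
(-14 - 1*(-12)) - 34*(9 - 25)*(D(6) + 22)/(-30) = (-14 - 1*(-12)) - 34*(9 - 25)*((-9 + 6²) + 22)/(-30) = (-14 + 12) - 34*(-16*((-9 + 36) + 22))*(-1)/30 = -2 - 34*(-16*(27 + 22))*(-1)/30 = -2 - 34*(-16*49)*(-1)/30 = -2 - (-26656)*(-1)/30 = -2 - 34*392/15 = -2 - 13328/15 = -13358/15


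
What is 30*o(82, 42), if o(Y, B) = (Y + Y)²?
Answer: 806880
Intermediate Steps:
o(Y, B) = 4*Y² (o(Y, B) = (2*Y)² = 4*Y²)
30*o(82, 42) = 30*(4*82²) = 30*(4*6724) = 30*26896 = 806880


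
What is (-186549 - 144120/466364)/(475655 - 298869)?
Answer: -21749970489/20611656526 ≈ -1.0552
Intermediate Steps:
(-186549 - 144120/466364)/(475655 - 298869) = (-186549 - 144120*1/466364)/176786 = (-186549 - 36030/116591)*(1/176786) = -21749970489/116591*1/176786 = -21749970489/20611656526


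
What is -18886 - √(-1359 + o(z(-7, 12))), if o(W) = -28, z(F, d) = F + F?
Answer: -18886 - I*√1387 ≈ -18886.0 - 37.242*I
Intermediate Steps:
z(F, d) = 2*F
-18886 - √(-1359 + o(z(-7, 12))) = -18886 - √(-1359 - 28) = -18886 - √(-1387) = -18886 - I*√1387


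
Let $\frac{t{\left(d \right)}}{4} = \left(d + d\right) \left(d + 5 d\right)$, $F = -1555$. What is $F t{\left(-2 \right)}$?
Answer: $-298560$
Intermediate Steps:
$t{\left(d \right)} = 48 d^{2}$ ($t{\left(d \right)} = 4 \left(d + d\right) \left(d + 5 d\right) = 4 \cdot 2 d 6 d = 4 \cdot 12 d^{2} = 48 d^{2}$)
$F t{\left(-2 \right)} = - 1555 \cdot 48 \left(-2\right)^{2} = - 1555 \cdot 48 \cdot 4 = \left(-1555\right) 192 = -298560$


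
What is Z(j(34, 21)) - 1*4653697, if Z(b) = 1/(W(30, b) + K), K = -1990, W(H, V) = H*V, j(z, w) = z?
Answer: -4514086091/970 ≈ -4.6537e+6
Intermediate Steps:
Z(b) = 1/(-1990 + 30*b) (Z(b) = 1/(30*b - 1990) = 1/(-1990 + 30*b))
Z(j(34, 21)) - 1*4653697 = 1/(10*(-199 + 3*34)) - 1*4653697 = 1/(10*(-199 + 102)) - 4653697 = (1/10)/(-97) - 4653697 = (1/10)*(-1/97) - 4653697 = -1/970 - 4653697 = -4514086091/970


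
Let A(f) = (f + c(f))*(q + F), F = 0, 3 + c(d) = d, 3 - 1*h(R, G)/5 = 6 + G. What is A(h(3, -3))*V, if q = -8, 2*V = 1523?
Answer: 18276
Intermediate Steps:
h(R, G) = -15 - 5*G (h(R, G) = 15 - 5*(6 + G) = 15 + (-30 - 5*G) = -15 - 5*G)
c(d) = -3 + d
V = 1523/2 (V = (1/2)*1523 = 1523/2 ≈ 761.50)
A(f) = 24 - 16*f (A(f) = (f + (-3 + f))*(-8 + 0) = (-3 + 2*f)*(-8) = 24 - 16*f)
A(h(3, -3))*V = (24 - 16*(-15 - 5*(-3)))*(1523/2) = (24 - 16*(-15 + 15))*(1523/2) = (24 - 16*0)*(1523/2) = (24 + 0)*(1523/2) = 24*(1523/2) = 18276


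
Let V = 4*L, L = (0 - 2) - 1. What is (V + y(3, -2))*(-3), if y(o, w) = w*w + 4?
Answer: 12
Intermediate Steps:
L = -3 (L = -2 - 1 = -3)
V = -12 (V = 4*(-3) = -12)
y(o, w) = 4 + w**2 (y(o, w) = w**2 + 4 = 4 + w**2)
(V + y(3, -2))*(-3) = (-12 + (4 + (-2)**2))*(-3) = (-12 + (4 + 4))*(-3) = (-12 + 8)*(-3) = -4*(-3) = 12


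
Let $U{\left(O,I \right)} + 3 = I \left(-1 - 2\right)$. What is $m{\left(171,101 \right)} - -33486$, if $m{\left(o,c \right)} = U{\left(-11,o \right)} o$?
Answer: $-54750$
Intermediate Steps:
$U{\left(O,I \right)} = -3 - 3 I$ ($U{\left(O,I \right)} = -3 + I \left(-1 - 2\right) = -3 + I \left(-3\right) = -3 - 3 I$)
$m{\left(o,c \right)} = o \left(-3 - 3 o\right)$ ($m{\left(o,c \right)} = \left(-3 - 3 o\right) o = o \left(-3 - 3 o\right)$)
$m{\left(171,101 \right)} - -33486 = \left(-3\right) 171 \left(1 + 171\right) - -33486 = \left(-3\right) 171 \cdot 172 + 33486 = -88236 + 33486 = -54750$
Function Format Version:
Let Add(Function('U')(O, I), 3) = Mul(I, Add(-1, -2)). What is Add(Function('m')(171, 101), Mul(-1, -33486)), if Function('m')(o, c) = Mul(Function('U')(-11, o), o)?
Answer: -54750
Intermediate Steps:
Function('U')(O, I) = Add(-3, Mul(-3, I)) (Function('U')(O, I) = Add(-3, Mul(I, Add(-1, -2))) = Add(-3, Mul(I, -3)) = Add(-3, Mul(-3, I)))
Function('m')(o, c) = Mul(o, Add(-3, Mul(-3, o))) (Function('m')(o, c) = Mul(Add(-3, Mul(-3, o)), o) = Mul(o, Add(-3, Mul(-3, o))))
Add(Function('m')(171, 101), Mul(-1, -33486)) = Add(Mul(-3, 171, Add(1, 171)), Mul(-1, -33486)) = Add(Mul(-3, 171, 172), 33486) = Add(-88236, 33486) = -54750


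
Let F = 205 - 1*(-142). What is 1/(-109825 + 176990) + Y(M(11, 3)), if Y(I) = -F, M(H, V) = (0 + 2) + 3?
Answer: -23306254/67165 ≈ -347.00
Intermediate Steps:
M(H, V) = 5 (M(H, V) = 2 + 3 = 5)
F = 347 (F = 205 + 142 = 347)
Y(I) = -347 (Y(I) = -1*347 = -347)
1/(-109825 + 176990) + Y(M(11, 3)) = 1/(-109825 + 176990) - 347 = 1/67165 - 347 = -23306254/67165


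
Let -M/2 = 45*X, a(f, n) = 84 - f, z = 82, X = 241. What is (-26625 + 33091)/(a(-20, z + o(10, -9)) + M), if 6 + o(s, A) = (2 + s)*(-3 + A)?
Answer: -3233/10793 ≈ -0.29955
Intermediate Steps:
o(s, A) = -6 + (-3 + A)*(2 + s) (o(s, A) = -6 + (2 + s)*(-3 + A) = -6 + (-3 + A)*(2 + s))
M = -21690 (M = -90*241 = -2*10845 = -21690)
(-26625 + 33091)/(a(-20, z + o(10, -9)) + M) = (-26625 + 33091)/((84 - 1*(-20)) - 21690) = 6466/((84 + 20) - 21690) = 6466/(104 - 21690) = 6466/(-21586) = 6466*(-1/21586) = -3233/10793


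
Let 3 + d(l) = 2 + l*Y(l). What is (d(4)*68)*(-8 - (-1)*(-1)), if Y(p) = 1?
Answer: -1836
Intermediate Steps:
d(l) = -1 + l (d(l) = -3 + (2 + l*1) = -3 + (2 + l) = -1 + l)
(d(4)*68)*(-8 - (-1)*(-1)) = ((-1 + 4)*68)*(-8 - (-1)*(-1)) = (3*68)*(-8 - 1*1) = 204*(-8 - 1) = 204*(-9) = -1836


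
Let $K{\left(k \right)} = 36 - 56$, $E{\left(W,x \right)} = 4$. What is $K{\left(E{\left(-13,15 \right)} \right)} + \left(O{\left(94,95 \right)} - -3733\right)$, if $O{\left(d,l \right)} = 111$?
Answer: $3824$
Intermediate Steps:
$K{\left(k \right)} = -20$
$K{\left(E{\left(-13,15 \right)} \right)} + \left(O{\left(94,95 \right)} - -3733\right) = -20 + \left(111 - -3733\right) = -20 + \left(111 + 3733\right) = -20 + 3844 = 3824$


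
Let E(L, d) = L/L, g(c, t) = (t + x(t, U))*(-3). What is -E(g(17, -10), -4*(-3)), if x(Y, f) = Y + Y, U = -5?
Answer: -1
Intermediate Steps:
x(Y, f) = 2*Y
g(c, t) = -9*t (g(c, t) = (t + 2*t)*(-3) = (3*t)*(-3) = -9*t)
E(L, d) = 1
-E(g(17, -10), -4*(-3)) = -1*1 = -1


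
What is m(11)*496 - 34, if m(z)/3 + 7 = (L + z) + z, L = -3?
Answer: 17822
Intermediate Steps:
m(z) = -30 + 6*z (m(z) = -21 + 3*((-3 + z) + z) = -21 + 3*(-3 + 2*z) = -21 + (-9 + 6*z) = -30 + 6*z)
m(11)*496 - 34 = (-30 + 6*11)*496 - 34 = (-30 + 66)*496 - 34 = 36*496 - 34 = 17856 - 34 = 17822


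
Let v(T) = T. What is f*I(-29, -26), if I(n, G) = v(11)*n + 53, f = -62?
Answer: 16492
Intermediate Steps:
I(n, G) = 53 + 11*n (I(n, G) = 11*n + 53 = 53 + 11*n)
f*I(-29, -26) = -62*(53 + 11*(-29)) = -62*(53 - 319) = -62*(-266) = 16492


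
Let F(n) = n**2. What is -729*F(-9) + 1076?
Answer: -57973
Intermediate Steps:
-729*F(-9) + 1076 = -729*(-9)**2 + 1076 = -729*81 + 1076 = -59049 + 1076 = -57973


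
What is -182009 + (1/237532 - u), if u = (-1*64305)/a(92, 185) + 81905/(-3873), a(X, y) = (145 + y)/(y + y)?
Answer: -1112023050284081/10119575796 ≈ -1.0989e+5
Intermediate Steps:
a(X, y) = (145 + y)/(2*y) (a(X, y) = (145 + y)/((2*y)) = (145 + y)*(1/(2*y)) = (145 + y)/(2*y))
u = -3072557890/42603 (u = (-1*64305)/(((½)*(145 + 185)/185)) + 81905/(-3873) = -64305/((½)*(1/185)*330) + 81905*(-1/3873) = -64305/33/37 - 81905/3873 = -64305*37/33 - 81905/3873 = -793095/11 - 81905/3873 = -3072557890/42603 ≈ -72121.)
-182009 + (1/237532 - u) = -182009 + (1/237532 - 1*(-3072557890/42603)) = -182009 + (1/237532 + 3072557890/42603) = -182009 + 729830820770083/10119575796 = -1112023050284081/10119575796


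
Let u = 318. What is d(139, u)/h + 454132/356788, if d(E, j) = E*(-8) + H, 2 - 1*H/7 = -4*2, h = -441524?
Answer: 25110243783/19691308114 ≈ 1.2752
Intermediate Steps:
H = 70 (H = 14 - (-28)*2 = 14 - 7*(-8) = 14 + 56 = 70)
d(E, j) = 70 - 8*E (d(E, j) = E*(-8) + 70 = -8*E + 70 = 70 - 8*E)
d(139, u)/h + 454132/356788 = (70 - 8*139)/(-441524) + 454132/356788 = (70 - 1112)*(-1/441524) + 454132*(1/356788) = -1042*(-1/441524) + 113533/89197 = 521/220762 + 113533/89197 = 25110243783/19691308114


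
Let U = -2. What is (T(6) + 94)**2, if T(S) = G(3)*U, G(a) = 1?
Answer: 8464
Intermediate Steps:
T(S) = -2 (T(S) = 1*(-2) = -2)
(T(6) + 94)**2 = (-2 + 94)**2 = 92**2 = 8464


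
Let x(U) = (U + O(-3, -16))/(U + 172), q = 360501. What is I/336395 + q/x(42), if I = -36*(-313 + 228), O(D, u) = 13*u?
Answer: -2595193654557/5584157 ≈ -4.6474e+5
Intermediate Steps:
x(U) = (-208 + U)/(172 + U) (x(U) = (U + 13*(-16))/(U + 172) = (U - 208)/(172 + U) = (-208 + U)/(172 + U))
I = 3060 (I = -36*(-85) = 3060)
I/336395 + q/x(42) = 3060/336395 + 360501/(((-208 + 42)/(172 + 42))) = 3060*(1/336395) + 360501/((-166/214)) = 612/67279 + 360501/(((1/214)*(-166))) = 612/67279 + 360501/(-83/107) = 612/67279 + 360501*(-107/83) = 612/67279 - 38573607/83 = -2595193654557/5584157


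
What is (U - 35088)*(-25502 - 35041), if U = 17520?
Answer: 1063619424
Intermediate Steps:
(U - 35088)*(-25502 - 35041) = (17520 - 35088)*(-25502 - 35041) = -17568*(-60543) = 1063619424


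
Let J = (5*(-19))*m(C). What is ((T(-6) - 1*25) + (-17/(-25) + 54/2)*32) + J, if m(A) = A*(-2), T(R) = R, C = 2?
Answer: 30869/25 ≈ 1234.8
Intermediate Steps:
m(A) = -2*A
J = 380 (J = (5*(-19))*(-2*2) = -95*(-4) = 380)
((T(-6) - 1*25) + (-17/(-25) + 54/2)*32) + J = ((-6 - 1*25) + (-17/(-25) + 54/2)*32) + 380 = ((-6 - 25) + (-17*(-1/25) + 54*(½))*32) + 380 = (-31 + (17/25 + 27)*32) + 380 = (-31 + (692/25)*32) + 380 = (-31 + 22144/25) + 380 = 21369/25 + 380 = 30869/25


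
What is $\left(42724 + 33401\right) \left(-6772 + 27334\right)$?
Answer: $1565282250$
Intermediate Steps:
$\left(42724 + 33401\right) \left(-6772 + 27334\right) = 76125 \cdot 20562 = 1565282250$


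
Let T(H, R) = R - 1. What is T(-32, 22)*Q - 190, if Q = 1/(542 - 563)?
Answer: -191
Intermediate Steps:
T(H, R) = -1 + R
Q = -1/21 (Q = 1/(-21) = -1/21 ≈ -0.047619)
T(-32, 22)*Q - 190 = (-1 + 22)*(-1/21) - 190 = 21*(-1/21) - 190 = -1 - 190 = -191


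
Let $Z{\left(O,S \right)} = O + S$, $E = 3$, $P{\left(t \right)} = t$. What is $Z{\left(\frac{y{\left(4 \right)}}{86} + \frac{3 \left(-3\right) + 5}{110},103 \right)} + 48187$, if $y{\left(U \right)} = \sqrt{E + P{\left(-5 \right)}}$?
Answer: $\frac{2655948}{55} + \frac{i \sqrt{2}}{86} \approx 48290.0 + 0.016444 i$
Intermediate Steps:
$y{\left(U \right)} = i \sqrt{2}$ ($y{\left(U \right)} = \sqrt{3 - 5} = \sqrt{-2} = i \sqrt{2}$)
$Z{\left(\frac{y{\left(4 \right)}}{86} + \frac{3 \left(-3\right) + 5}{110},103 \right)} + 48187 = \left(\left(\frac{i \sqrt{2}}{86} + \frac{3 \left(-3\right) + 5}{110}\right) + 103\right) + 48187 = \left(\left(i \sqrt{2} \cdot \frac{1}{86} + \left(-9 + 5\right) \frac{1}{110}\right) + 103\right) + 48187 = \left(\left(\frac{i \sqrt{2}}{86} - \frac{2}{55}\right) + 103\right) + 48187 = \left(\left(- \frac{2}{55} + \frac{i \sqrt{2}}{86}\right) + 103\right) + 48187 = \left(\frac{5663}{55} + \frac{i \sqrt{2}}{86}\right) + 48187 = \frac{2655948}{55} + \frac{i \sqrt{2}}{86}$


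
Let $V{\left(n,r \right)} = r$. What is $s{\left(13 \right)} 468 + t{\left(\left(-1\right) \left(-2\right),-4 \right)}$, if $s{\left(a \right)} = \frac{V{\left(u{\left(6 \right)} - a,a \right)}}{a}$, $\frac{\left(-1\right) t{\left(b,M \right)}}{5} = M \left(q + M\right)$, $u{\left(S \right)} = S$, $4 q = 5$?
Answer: $413$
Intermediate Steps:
$q = \frac{5}{4}$ ($q = \frac{1}{4} \cdot 5 = \frac{5}{4} \approx 1.25$)
$t{\left(b,M \right)} = - 5 M \left(\frac{5}{4} + M\right)$
$s{\left(a \right)} = 1$ ($s{\left(a \right)} = \frac{a}{a} = 1$)
$s{\left(13 \right)} 468 + t{\left(\left(-1\right) \left(-2\right),-4 \right)} = 1 \cdot 468 - - 5 \left(5 + 4 \left(-4\right)\right) = 468 - - 5 \left(5 - 16\right) = 468 - \left(-5\right) \left(-11\right) = 468 - 55 = 413$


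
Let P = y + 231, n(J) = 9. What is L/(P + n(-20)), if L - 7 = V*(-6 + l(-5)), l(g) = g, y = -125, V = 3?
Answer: -26/115 ≈ -0.22609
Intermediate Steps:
P = 106 (P = -125 + 231 = 106)
L = -26 (L = 7 + 3*(-6 - 5) = 7 + 3*(-11) = 7 - 33 = -26)
L/(P + n(-20)) = -26/(106 + 9) = -26/115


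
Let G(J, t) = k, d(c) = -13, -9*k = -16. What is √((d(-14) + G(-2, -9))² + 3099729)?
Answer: 35*√204970/9 ≈ 1760.6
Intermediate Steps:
k = 16/9 (k = -⅑*(-16) = 16/9 ≈ 1.7778)
G(J, t) = 16/9
√((d(-14) + G(-2, -9))² + 3099729) = √((-13 + 16/9)² + 3099729) = √((-101/9)² + 3099729) = √(10201/81 + 3099729) = √(251088250/81) = 35*√204970/9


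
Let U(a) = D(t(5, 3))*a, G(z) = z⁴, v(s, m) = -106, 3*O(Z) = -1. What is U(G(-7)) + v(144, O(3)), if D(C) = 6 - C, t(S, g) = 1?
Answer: 11899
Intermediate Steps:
O(Z) = -⅓ (O(Z) = (⅓)*(-1) = -⅓)
U(a) = 5*a (U(a) = (6 - 1*1)*a = (6 - 1)*a = 5*a)
U(G(-7)) + v(144, O(3)) = 5*(-7)⁴ - 106 = 5*2401 - 106 = 12005 - 106 = 11899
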